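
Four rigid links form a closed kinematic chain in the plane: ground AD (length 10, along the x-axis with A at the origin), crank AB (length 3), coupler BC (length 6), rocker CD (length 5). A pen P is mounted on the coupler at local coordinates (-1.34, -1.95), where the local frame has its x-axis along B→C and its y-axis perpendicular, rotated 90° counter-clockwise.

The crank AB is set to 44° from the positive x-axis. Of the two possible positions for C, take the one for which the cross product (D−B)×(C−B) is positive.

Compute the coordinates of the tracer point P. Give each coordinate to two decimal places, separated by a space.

A=(0,0), D=(10.00,0)
B = A + 3.00·(cos44°, sin44°) = (2.1580, 2.0840)
|BD| = 8.1142
circle(B,6.00) ∩ circle(D,5.00): a=4.7349, h=3.6852
  candidates: C₊=(7.6806,4.4295) cross=29.902; C₋=(5.7876,-2.6937) cross=-29.902
  mode + wants cross > 0 → take C=(7.6806,4.4295) (cross=29.902)
ex = (C−B)/|BC| = (0.9204,0.3909); ey = (-0.3909,0.9204)
P = B + -1.34·ex + -1.95·ey = (1.6869,-0.2347)

1.69 -0.23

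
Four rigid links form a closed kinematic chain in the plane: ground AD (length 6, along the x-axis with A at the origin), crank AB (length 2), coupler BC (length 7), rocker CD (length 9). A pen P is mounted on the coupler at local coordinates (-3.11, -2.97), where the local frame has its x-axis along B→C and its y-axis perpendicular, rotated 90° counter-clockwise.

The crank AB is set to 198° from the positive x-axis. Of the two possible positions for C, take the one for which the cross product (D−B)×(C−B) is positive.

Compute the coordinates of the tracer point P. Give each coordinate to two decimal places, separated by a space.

0.38 -4.26

A=(0,0), D=(6.00,0)
B = A + 2.00·(cos198°, sin198°) = (-1.9021, -0.6180)
|BD| = 7.9262
circle(B,7.00) ∩ circle(D,9.00): a=1.9445, h=6.7245
  candidates: C₊=(-0.4879,6.2376) cross=53.300; C₋=(0.5608,-7.1704) cross=-53.300
  mode + wants cross > 0 → take C=(-0.4879,6.2376) (cross=53.300)
ex = (C−B)/|BC| = (0.2020,0.9794); ey = (-0.9794,0.2020)
P = B + -3.11·ex + -2.97·ey = (0.3783,-4.2640)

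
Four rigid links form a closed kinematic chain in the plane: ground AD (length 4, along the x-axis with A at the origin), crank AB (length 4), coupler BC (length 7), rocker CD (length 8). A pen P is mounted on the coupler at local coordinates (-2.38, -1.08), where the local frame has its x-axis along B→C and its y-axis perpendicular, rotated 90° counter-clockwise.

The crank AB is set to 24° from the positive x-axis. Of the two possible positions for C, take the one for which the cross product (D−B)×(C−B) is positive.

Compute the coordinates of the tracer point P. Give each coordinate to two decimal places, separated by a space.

2.68 -0.80

A=(0,0), D=(4.00,0)
B = A + 4.00·(cos24°, sin24°) = (3.6542, 1.6269)
|BD| = 1.6633
circle(B,7.00) ∩ circle(D,8.00): a=-3.6775, h=5.9562
  candidates: C₊=(8.7156,6.4624) cross=9.907; C₋=(-2.9364,3.9857) cross=-9.907
  mode + wants cross > 0 → take C=(8.7156,6.4624) (cross=9.907)
ex = (C−B)/|BC| = (0.7231,0.6908); ey = (-0.6908,0.7231)
P = B + -2.38·ex + -1.08·ey = (2.6793,-0.7980)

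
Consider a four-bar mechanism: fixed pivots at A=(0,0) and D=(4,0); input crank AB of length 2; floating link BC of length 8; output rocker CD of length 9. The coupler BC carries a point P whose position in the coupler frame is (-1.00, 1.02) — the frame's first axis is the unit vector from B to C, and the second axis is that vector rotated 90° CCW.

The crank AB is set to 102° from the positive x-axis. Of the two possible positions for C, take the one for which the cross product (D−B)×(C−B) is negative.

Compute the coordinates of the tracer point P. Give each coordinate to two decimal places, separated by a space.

A=(0,0), D=(4.00,0)
B = A + 2.00·(cos102°, sin102°) = (-0.4158, 1.9563)
|BD| = 4.8298
circle(B,8.00) ∩ circle(D,9.00): a=0.6550, h=7.9731
  candidates: C₊=(3.4125,8.9808) cross=38.508; C₋=(-3.0465,-5.5988) cross=-38.508
  mode - wants cross < 0 → take C=(-3.0465,-5.5988) (cross=-38.508)
ex = (C−B)/|BC| = (-0.3288,-0.9444); ey = (0.9444,-0.3288)
P = B + -1.00·ex + 1.02·ey = (0.8763,2.5653)

0.88 2.57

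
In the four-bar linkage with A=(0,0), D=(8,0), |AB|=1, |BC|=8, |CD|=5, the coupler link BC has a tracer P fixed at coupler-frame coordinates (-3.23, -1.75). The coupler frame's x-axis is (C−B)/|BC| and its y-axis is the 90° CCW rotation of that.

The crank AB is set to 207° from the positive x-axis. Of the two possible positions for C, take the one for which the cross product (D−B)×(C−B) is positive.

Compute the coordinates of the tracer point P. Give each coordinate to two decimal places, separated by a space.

-2.43 -3.79

A=(0,0), D=(8.00,0)
B = A + 1.00·(cos207°, sin207°) = (-0.8910, -0.4540)
|BD| = 8.9026
circle(B,8.00) ∩ circle(D,5.00): a=6.6417, h=4.4596
  candidates: C₊=(5.5146,4.3385) cross=39.702; C₋=(5.9694,-4.5691) cross=-39.702
  mode + wants cross > 0 → take C=(5.5146,4.3385) (cross=39.702)
ex = (C−B)/|BC| = (0.8007,0.5991); ey = (-0.5991,0.8007)
P = B + -3.23·ex + -1.75·ey = (-2.4289,-3.7902)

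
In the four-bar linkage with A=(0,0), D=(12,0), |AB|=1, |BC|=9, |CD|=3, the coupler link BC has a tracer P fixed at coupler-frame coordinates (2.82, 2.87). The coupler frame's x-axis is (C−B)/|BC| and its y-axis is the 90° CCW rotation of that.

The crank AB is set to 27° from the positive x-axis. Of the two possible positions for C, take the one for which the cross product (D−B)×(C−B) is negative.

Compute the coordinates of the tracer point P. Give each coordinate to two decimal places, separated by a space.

A=(0,0), D=(12.00,0)
B = A + 1.00·(cos27°, sin27°) = (0.8910, 0.4540)
|BD| = 11.1183
circle(B,9.00) ∩ circle(D,3.00): a=8.7970, h=1.9005
  candidates: C₊=(9.7583,1.9937) cross=21.130; C₋=(9.6031,-1.8041) cross=-21.130
  mode - wants cross < 0 → take C=(9.6031,-1.8041) (cross=-21.130)
ex = (C−B)/|BC| = (0.9680,-0.2509); ey = (0.2509,0.9680)
P = B + 2.82·ex + 2.87·ey = (4.3409,2.5246)

4.34 2.52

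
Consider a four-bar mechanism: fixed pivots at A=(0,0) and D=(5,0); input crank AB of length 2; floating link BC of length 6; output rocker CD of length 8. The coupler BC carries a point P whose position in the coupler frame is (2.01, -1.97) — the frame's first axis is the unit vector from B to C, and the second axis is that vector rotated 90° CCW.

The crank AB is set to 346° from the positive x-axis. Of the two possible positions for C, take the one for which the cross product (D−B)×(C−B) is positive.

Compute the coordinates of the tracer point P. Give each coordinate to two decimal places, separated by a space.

A=(0,0), D=(5.00,0)
B = A + 2.00·(cos346°, sin346°) = (1.9406, -0.4838)
|BD| = 3.0974
circle(B,6.00) ∩ circle(D,8.00): a=-2.9712, h=5.2127
  candidates: C₊=(-1.8084,4.2007) cross=16.146; C₋=(-0.1798,-6.0967) cross=-16.146
  mode + wants cross > 0 → take C=(-1.8084,4.2007) (cross=16.146)
ex = (C−B)/|BC| = (-0.6248,0.7808); ey = (-0.7808,-0.6248)
P = B + 2.01·ex + -1.97·ey = (2.2228,2.3164)

2.22 2.32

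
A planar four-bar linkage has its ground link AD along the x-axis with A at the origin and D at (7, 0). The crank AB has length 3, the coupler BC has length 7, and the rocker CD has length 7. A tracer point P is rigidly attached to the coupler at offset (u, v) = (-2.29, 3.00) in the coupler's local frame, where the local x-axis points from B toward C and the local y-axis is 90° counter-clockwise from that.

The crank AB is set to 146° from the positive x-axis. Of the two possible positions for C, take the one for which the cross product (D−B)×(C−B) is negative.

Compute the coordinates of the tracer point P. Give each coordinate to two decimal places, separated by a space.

A=(0,0), D=(7.00,0)
B = A + 3.00·(cos146°, sin146°) = (-2.4871, 1.6776)
|BD| = 9.6343
circle(B,7.00) ∩ circle(D,7.00): a=4.8171, h=5.0789
  candidates: C₊=(3.1408,5.8401) cross=48.931; C₋=(1.3721,-4.1625) cross=-48.931
  mode - wants cross < 0 → take C=(1.3721,-4.1625) (cross=-48.931)
ex = (C−B)/|BC| = (0.5513,-0.8343); ey = (0.8343,0.5513)
P = B + -2.29·ex + 3.00·ey = (-1.2467,5.2421)

-1.25 5.24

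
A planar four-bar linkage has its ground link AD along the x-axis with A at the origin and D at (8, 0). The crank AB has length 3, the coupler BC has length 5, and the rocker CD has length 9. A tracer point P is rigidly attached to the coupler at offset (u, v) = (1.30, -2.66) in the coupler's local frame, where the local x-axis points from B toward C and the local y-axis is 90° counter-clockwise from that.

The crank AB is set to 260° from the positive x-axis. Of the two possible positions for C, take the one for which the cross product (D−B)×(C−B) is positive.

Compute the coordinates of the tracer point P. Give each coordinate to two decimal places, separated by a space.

A=(0,0), D=(8.00,0)
B = A + 3.00·(cos260°, sin260°) = (-0.5209, -2.9544)
|BD| = 9.0186
circle(B,5.00) ∩ circle(D,9.00): a=1.4046, h=4.7987
  candidates: C₊=(-0.7659,2.0396) cross=43.277; C₋=(2.3782,-7.0281) cross=-43.277
  mode + wants cross > 0 → take C=(-0.7659,2.0396) (cross=43.277)
ex = (C−B)/|BC| = (-0.0490,0.9988); ey = (-0.9988,-0.0490)
P = B + 1.30·ex + -2.66·ey = (2.0722,-1.5257)

2.07 -1.53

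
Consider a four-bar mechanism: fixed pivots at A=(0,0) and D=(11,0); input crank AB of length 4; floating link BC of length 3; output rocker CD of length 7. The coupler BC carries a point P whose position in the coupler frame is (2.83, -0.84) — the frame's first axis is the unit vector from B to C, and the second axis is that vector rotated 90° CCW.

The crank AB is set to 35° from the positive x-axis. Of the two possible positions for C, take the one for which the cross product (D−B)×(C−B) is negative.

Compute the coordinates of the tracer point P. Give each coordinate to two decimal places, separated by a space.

3.17 -0.66

A=(0,0), D=(11.00,0)
B = A + 4.00·(cos35°, sin35°) = (3.2766, 2.2943)
|BD| = 8.0570
circle(B,3.00) ∩ circle(D,7.00): a=1.5462, h=2.5709
  candidates: C₊=(5.4908,4.3185) cross=20.713; C₋=(4.0267,-0.6104) cross=-20.713
  mode - wants cross < 0 → take C=(4.0267,-0.6104) (cross=-20.713)
ex = (C−B)/|BC| = (0.2500,-0.9682); ey = (0.9682,0.2500)
P = B + 2.83·ex + -0.84·ey = (3.1708,-0.6558)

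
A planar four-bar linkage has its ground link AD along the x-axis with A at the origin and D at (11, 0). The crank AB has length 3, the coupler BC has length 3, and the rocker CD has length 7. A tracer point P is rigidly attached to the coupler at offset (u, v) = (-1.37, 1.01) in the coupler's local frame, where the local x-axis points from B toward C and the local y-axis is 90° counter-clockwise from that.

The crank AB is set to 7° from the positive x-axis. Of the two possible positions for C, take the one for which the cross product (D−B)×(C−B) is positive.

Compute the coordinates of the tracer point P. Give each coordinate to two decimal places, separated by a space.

1.38 -0.23

A=(0,0), D=(11.00,0)
B = A + 3.00·(cos7°, sin7°) = (2.9776, 0.3656)
|BD| = 8.0307
circle(B,3.00) ∩ circle(D,7.00): a=1.5249, h=2.5835
  candidates: C₊=(4.6186,2.8770) cross=20.748; C₋=(4.3833,-2.2847) cross=-20.748
  mode + wants cross > 0 → take C=(4.6186,2.8770) (cross=20.748)
ex = (C−B)/|BC| = (0.5470,0.8371); ey = (-0.8371,0.5470)
P = B + -1.37·ex + 1.01·ey = (1.3828,-0.2288)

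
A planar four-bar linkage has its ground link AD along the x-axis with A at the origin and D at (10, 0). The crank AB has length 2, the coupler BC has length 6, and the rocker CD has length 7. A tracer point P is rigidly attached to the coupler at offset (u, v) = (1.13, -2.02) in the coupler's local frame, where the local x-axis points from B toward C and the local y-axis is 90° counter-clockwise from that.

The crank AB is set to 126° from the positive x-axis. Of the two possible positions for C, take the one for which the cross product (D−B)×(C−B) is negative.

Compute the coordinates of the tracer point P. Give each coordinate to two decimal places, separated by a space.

-1.63 -0.65

A=(0,0), D=(10.00,0)
B = A + 2.00·(cos126°, sin126°) = (-1.1756, 1.6180)
|BD| = 11.2921
circle(B,6.00) ∩ circle(D,7.00): a=5.0704, h=3.2079
  candidates: C₊=(4.3022,4.0663) cross=36.224; C₋=(3.3829,-2.2833) cross=-36.224
  mode - wants cross < 0 → take C=(3.3829,-2.2833) (cross=-36.224)
ex = (C−B)/|BC| = (0.7597,-0.6502); ey = (0.6502,0.7597)
P = B + 1.13·ex + -2.02·ey = (-1.6305,-0.6514)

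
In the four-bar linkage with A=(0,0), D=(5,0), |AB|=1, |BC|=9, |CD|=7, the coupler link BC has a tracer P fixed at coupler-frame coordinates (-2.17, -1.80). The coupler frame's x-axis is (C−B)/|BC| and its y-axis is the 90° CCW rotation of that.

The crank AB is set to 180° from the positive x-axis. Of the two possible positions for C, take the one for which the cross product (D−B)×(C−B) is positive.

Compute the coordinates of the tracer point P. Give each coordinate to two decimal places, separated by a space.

A=(0,0), D=(5.00,0)
B = A + 1.00·(cos180°, sin180°) = (-1.0000, 0.0000)
|BD| = 6.0000
circle(B,9.00) ∩ circle(D,7.00): a=5.6667, h=6.9921
  candidates: C₊=(4.6667,6.9921) cross=41.952; C₋=(4.6667,-6.9921) cross=-41.952
  mode + wants cross > 0 → take C=(4.6667,6.9921) (cross=41.952)
ex = (C−B)/|BC| = (0.6296,0.7769); ey = (-0.7769,0.6296)
P = B + -2.17·ex + -1.80·ey = (-0.9679,-2.8192)

-0.97 -2.82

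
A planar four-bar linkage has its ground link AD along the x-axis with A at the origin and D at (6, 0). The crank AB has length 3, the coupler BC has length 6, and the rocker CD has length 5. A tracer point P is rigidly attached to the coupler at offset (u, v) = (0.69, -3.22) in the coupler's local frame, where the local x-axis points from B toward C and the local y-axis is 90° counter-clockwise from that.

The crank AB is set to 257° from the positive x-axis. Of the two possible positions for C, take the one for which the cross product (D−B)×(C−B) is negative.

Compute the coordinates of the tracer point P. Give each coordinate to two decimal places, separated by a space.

A=(0,0), D=(6.00,0)
B = A + 3.00·(cos257°, sin257°) = (-0.6749, -2.9231)
|BD| = 7.2869
circle(B,6.00) ∩ circle(D,5.00): a=4.3982, h=4.0811
  candidates: C₊=(1.7168,2.5796) cross=29.739; C₋=(4.9911,-4.8972) cross=-29.739
  mode - wants cross < 0 → take C=(4.9911,-4.8972) (cross=-29.739)
ex = (C−B)/|BC| = (0.9443,-0.3290); ey = (0.3290,0.9443)
P = B + 0.69·ex + -3.22·ey = (-1.0827,-6.1909)

-1.08 -6.19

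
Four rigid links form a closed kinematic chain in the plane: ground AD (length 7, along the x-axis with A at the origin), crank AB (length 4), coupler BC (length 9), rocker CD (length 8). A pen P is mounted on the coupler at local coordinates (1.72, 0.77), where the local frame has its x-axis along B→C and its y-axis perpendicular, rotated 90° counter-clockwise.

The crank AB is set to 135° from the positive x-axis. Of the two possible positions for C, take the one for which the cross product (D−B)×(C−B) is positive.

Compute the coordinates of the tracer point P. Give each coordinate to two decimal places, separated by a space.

-1.79 4.40

A=(0,0), D=(7.00,0)
B = A + 4.00·(cos135°, sin135°) = (-2.8284, 2.8284)
|BD| = 10.2273
circle(B,9.00) ∩ circle(D,8.00): a=5.9448, h=6.7572
  candidates: C₊=(4.7532,7.6780) cross=69.108; C₋=(1.0157,-5.3093) cross=-69.108
  mode + wants cross > 0 → take C=(4.7532,7.6780) (cross=69.108)
ex = (C−B)/|BC| = (0.8424,0.5388); ey = (-0.5388,0.8424)
P = B + 1.72·ex + 0.77·ey = (-1.7944,4.4039)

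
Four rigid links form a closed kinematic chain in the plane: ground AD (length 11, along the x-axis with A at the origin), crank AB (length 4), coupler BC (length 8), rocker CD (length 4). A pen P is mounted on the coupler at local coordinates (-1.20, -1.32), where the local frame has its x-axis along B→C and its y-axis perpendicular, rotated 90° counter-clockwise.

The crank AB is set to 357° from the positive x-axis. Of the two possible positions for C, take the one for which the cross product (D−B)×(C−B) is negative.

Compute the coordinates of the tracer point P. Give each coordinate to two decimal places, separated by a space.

2.31 -0.80

A=(0,0), D=(11.00,0)
B = A + 4.00·(cos357°, sin357°) = (3.9945, -0.2093)
|BD| = 7.0086
circle(B,8.00) ∩ circle(D,4.00): a=6.9287, h=3.9992
  candidates: C₊=(10.8006,3.9950) cross=28.029; C₋=(11.0395,-3.9998) cross=-28.029
  mode - wants cross < 0 → take C=(11.0395,-3.9998) (cross=-28.029)
ex = (C−B)/|BC| = (0.8806,-0.4738); ey = (0.4738,0.8806)
P = B + -1.20·ex + -1.32·ey = (2.3123,-0.8032)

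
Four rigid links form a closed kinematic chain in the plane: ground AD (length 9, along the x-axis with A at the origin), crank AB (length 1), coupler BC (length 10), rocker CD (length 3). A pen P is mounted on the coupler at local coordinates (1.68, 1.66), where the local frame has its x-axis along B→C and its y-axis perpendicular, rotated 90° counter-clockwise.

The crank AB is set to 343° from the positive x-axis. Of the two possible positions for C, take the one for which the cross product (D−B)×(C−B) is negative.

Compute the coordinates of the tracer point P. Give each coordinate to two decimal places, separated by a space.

A=(0,0), D=(9.00,0)
B = A + 1.00·(cos343°, sin343°) = (0.9563, -0.2924)
|BD| = 8.0490
circle(B,10.00) ∩ circle(D,3.00): a=9.6774, h=2.5196
  candidates: C₊=(10.5358,2.5771) cross=20.280; C₋=(10.7188,-2.4588) cross=-20.280
  mode - wants cross < 0 → take C=(10.7188,-2.4588) (cross=-20.280)
ex = (C−B)/|BC| = (0.9763,-0.2166); ey = (0.2166,0.9763)
P = B + 1.68·ex + 1.66·ey = (2.9560,0.9642)

2.96 0.96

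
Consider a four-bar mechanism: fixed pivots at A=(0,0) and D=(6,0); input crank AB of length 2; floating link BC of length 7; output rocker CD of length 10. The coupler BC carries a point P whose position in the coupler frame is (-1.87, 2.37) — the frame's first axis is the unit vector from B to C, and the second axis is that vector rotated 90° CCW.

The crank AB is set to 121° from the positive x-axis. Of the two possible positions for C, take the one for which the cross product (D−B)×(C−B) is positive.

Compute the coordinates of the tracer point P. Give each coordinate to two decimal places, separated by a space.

-3.79 0.50

A=(0,0), D=(6.00,0)
B = A + 2.00·(cos121°, sin121°) = (-1.0301, 1.7143)
|BD| = 7.2361
circle(B,7.00) ∩ circle(D,10.00): a=0.0940, h=6.9994
  candidates: C₊=(0.7195,8.4922) cross=50.648; C₋=(-2.5970,-5.1080) cross=-50.648
  mode + wants cross > 0 → take C=(0.7195,8.4922) (cross=50.648)
ex = (C−B)/|BC| = (0.2499,0.9683); ey = (-0.9683,0.2499)
P = B + -1.87·ex + 2.37·ey = (-3.7922,0.4961)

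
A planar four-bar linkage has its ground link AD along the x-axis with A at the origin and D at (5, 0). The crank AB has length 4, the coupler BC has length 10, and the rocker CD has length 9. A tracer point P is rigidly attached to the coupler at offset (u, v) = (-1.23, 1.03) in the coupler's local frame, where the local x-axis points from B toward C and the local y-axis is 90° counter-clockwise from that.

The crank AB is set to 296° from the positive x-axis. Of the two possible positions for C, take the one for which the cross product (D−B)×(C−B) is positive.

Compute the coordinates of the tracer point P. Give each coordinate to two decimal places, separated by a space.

A=(0,0), D=(5.00,0)
B = A + 4.00·(cos296°, sin296°) = (1.7535, -3.5952)
|BD| = 4.8441
circle(B,10.00) ∩ circle(D,9.00): a=4.3832, h=8.9882
  candidates: C₊=(-1.9797,5.6818) cross=43.540; C₋=(11.3620,-6.3660) cross=-43.540
  mode + wants cross > 0 → take C=(-1.9797,5.6818) (cross=43.540)
ex = (C−B)/|BC| = (-0.3733,0.9277); ey = (-0.9277,-0.3733)
P = B + -1.23·ex + 1.03·ey = (1.2571,-5.1208)

1.26 -5.12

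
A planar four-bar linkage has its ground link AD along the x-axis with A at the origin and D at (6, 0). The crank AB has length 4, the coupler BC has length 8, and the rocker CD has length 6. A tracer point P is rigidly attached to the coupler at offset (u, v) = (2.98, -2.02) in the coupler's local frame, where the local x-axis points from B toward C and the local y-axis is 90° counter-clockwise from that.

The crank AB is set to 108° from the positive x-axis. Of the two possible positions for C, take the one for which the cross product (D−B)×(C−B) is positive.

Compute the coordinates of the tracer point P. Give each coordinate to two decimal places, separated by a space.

2.18 2.67

A=(0,0), D=(6.00,0)
B = A + 4.00·(cos108°, sin108°) = (-1.2361, 3.8042)
|BD| = 8.1751
circle(B,8.00) ∩ circle(D,6.00): a=5.8001, h=5.5099
  candidates: C₊=(6.4618,5.9822) cross=45.044; C₋=(1.3338,-3.7718) cross=-45.044
  mode + wants cross > 0 → take C=(6.4618,5.9822) (cross=45.044)
ex = (C−B)/|BC| = (0.9622,0.2722); ey = (-0.2722,0.9622)
P = B + 2.98·ex + -2.02·ey = (2.1813,2.6718)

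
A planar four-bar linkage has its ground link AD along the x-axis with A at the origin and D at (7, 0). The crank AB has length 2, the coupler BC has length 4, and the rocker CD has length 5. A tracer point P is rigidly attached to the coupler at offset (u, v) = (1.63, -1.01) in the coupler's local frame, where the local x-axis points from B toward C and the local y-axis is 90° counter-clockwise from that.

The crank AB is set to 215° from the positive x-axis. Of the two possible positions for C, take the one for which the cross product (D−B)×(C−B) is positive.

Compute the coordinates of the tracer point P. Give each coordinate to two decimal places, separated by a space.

0.26 -1.41

A=(0,0), D=(7.00,0)
B = A + 2.00·(cos215°, sin215°) = (-1.6383, -1.1472)
|BD| = 8.7141
circle(B,4.00) ∩ circle(D,5.00): a=3.8407, h=1.1177
  candidates: C₊=(2.0218,0.4664) cross=9.740; C₋=(2.3161,-1.7495) cross=-9.740
  mode + wants cross > 0 → take C=(2.0218,0.4664) (cross=9.740)
ex = (C−B)/|BC| = (0.9150,0.4034); ey = (-0.4034,0.9150)
P = B + 1.63·ex + -1.01·ey = (0.2606,-1.4138)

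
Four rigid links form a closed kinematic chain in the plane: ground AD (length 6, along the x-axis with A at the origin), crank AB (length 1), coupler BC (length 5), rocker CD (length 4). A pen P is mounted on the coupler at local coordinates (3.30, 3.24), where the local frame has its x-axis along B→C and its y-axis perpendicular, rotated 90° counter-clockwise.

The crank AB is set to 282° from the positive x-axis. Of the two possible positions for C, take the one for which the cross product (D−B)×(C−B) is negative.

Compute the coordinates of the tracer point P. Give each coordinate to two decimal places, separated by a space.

A=(0,0), D=(6.00,0)
B = A + 1.00·(cos282°, sin282°) = (0.2079, -0.9781)
|BD| = 5.8741
circle(B,5.00) ∩ circle(D,4.00): a=3.7031, h=3.3596
  candidates: C₊=(3.2999,2.9512) cross=19.735; C₋=(4.4188,-3.6742) cross=-19.735
  mode - wants cross < 0 → take C=(4.4188,-3.6742) (cross=-19.735)
ex = (C−B)/|BC| = (0.8422,-0.5392); ey = (0.5392,0.8422)
P = B + 3.30·ex + 3.24·ey = (4.7341,-0.0289)

4.73 -0.03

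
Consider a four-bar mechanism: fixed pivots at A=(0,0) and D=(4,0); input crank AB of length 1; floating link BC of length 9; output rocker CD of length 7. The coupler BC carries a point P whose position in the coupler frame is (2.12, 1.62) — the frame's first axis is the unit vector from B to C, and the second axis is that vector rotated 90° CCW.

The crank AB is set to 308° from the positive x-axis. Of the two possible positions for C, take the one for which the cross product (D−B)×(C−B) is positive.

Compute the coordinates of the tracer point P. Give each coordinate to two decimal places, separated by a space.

0.35 1.87

A=(0,0), D=(4.00,0)
B = A + 1.00·(cos308°, sin308°) = (0.6157, -0.7880)
|BD| = 3.4749
circle(B,9.00) ∩ circle(D,7.00): a=6.3419, h=6.3859
  candidates: C₊=(5.3442,6.8697) cross=22.190; C₋=(8.2405,-5.5694) cross=-22.190
  mode + wants cross > 0 → take C=(5.3442,6.8697) (cross=22.190)
ex = (C−B)/|BC| = (0.5254,0.8509); ey = (-0.8509,0.5254)
P = B + 2.12·ex + 1.62·ey = (0.3511,1.8669)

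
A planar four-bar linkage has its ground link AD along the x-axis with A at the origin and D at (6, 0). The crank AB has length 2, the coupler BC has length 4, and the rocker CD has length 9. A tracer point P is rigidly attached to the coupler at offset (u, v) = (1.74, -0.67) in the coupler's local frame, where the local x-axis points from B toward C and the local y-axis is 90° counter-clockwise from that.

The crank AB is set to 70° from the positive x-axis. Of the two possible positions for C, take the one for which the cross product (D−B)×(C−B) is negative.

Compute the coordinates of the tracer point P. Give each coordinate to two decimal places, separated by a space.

A=(0,0), D=(6.00,0)
B = A + 2.00·(cos70°, sin70°) = (0.6840, 1.8794)
|BD| = 5.6384
circle(B,4.00) ∩ circle(D,9.00): a=-2.9449, h=2.7070
  candidates: C₊=(-1.1901,5.4132) cross=15.263; C₋=(-2.9947,0.3088) cross=-15.263
  mode - wants cross < 0 → take C=(-2.9947,0.3088) (cross=-15.263)
ex = (C−B)/|BC| = (-0.9197,-0.3927); ey = (0.3927,-0.9197)
P = B + 1.74·ex + -0.67·ey = (-1.1793,1.8124)

-1.18 1.81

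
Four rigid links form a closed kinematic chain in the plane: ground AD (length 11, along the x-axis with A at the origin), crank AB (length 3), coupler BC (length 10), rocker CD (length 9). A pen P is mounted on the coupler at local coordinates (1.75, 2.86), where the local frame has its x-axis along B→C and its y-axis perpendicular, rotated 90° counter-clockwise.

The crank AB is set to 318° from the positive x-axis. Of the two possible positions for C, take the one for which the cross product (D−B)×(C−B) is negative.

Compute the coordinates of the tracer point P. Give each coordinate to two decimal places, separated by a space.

A=(0,0), D=(11.00,0)
B = A + 3.00·(cos318°, sin318°) = (2.2294, -2.0074)
|BD| = 8.9974
circle(B,10.00) ∩ circle(D,9.00): a=5.5545, h=8.3155
  candidates: C₊=(5.7887,7.3377) cross=74.817; C₋=(9.4992,-8.8740) cross=-74.817
  mode - wants cross < 0 → take C=(9.4992,-8.8740) (cross=-74.817)
ex = (C−B)/|BC| = (0.7270,-0.6867); ey = (0.6867,0.7270)
P = B + 1.75·ex + 2.86·ey = (5.4655,-1.1299)

5.47 -1.13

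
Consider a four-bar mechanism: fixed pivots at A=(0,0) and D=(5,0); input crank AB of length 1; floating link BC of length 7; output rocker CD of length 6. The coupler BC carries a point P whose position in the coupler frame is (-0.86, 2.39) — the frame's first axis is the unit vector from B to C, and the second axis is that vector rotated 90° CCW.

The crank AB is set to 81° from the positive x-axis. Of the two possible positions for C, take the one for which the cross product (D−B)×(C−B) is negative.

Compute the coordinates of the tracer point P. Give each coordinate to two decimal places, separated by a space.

2.07 2.65

A=(0,0), D=(5.00,0)
B = A + 1.00·(cos81°, sin81°) = (0.1564, 0.9877)
|BD| = 4.9432
circle(B,7.00) ∩ circle(D,6.00): a=3.7865, h=5.8874
  candidates: C₊=(5.0430,5.9998) cross=29.103; C₋=(2.6903,-5.5376) cross=-29.103
  mode - wants cross < 0 → take C=(2.6903,-5.5376) (cross=-29.103)
ex = (C−B)/|BC| = (0.3620,-0.9322); ey = (0.9322,0.3620)
P = B + -0.86·ex + 2.39·ey = (2.0731,2.6545)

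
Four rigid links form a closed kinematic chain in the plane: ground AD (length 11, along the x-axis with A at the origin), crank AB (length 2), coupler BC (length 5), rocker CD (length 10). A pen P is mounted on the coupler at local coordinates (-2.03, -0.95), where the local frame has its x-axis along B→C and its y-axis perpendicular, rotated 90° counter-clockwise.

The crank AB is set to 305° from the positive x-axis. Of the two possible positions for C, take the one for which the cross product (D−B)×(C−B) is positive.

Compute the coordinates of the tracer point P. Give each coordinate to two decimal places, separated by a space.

A=(0,0), D=(11.00,0)
B = A + 2.00·(cos305°, sin305°) = (1.1472, -1.6383)
|BD| = 9.9881
circle(B,5.00) ∩ circle(D,10.00): a=1.2396, h=4.8439
  candidates: C₊=(1.5754,3.3433) cross=48.381; C₋=(3.1645,-6.2133) cross=-48.381
  mode + wants cross > 0 → take C=(1.5754,3.3433) (cross=48.381)
ex = (C−B)/|BC| = (0.0857,0.9963); ey = (-0.9963,0.0857)
P = B + -2.03·ex + -0.95·ey = (1.9198,-3.7422)

1.92 -3.74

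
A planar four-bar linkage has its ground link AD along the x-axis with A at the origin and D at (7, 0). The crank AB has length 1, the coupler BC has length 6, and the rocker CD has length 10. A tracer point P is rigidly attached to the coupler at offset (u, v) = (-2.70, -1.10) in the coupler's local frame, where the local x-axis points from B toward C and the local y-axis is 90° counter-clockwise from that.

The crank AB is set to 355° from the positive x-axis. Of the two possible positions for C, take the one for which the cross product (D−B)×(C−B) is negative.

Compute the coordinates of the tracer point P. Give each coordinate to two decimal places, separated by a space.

0.99 2.83

A=(0,0), D=(7.00,0)
B = A + 1.00·(cos355°, sin355°) = (0.9962, -0.0872)
|BD| = 6.0044
circle(B,6.00) ∩ circle(D,10.00): a=-2.3272, h=5.5303
  candidates: C₊=(-1.4110,5.4088) cross=33.206; C₋=(-1.2505,-5.6507) cross=-33.206
  mode - wants cross < 0 → take C=(-1.2505,-5.6507) (cross=-33.206)
ex = (C−B)/|BC| = (-0.3744,-0.9273); ey = (0.9273,-0.3744)
P = B + -2.70·ex + -1.10·ey = (0.9872,2.8283)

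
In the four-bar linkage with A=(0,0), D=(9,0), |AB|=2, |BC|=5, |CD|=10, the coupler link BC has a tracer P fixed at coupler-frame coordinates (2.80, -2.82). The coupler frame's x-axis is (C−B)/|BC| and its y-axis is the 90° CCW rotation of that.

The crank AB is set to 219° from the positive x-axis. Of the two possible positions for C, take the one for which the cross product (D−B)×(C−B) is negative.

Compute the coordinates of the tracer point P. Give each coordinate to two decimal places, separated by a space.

A=(0,0), D=(9.00,0)
B = A + 2.00·(cos219°, sin219°) = (-1.5543, -1.2586)
|BD| = 10.6291
circle(B,5.00) ∩ circle(D,10.00): a=1.7865, h=4.6700
  candidates: C₊=(-0.3334,3.5900) cross=49.637; C₋=(0.7726,-5.6842) cross=-49.637
  mode - wants cross < 0 → take C=(0.7726,-5.6842) (cross=-49.637)
ex = (C−B)/|BC| = (0.4654,-0.8851); ey = (0.8851,0.4654)
P = B + 2.80·ex + -2.82·ey = (-2.7472,-5.0493)

-2.75 -5.05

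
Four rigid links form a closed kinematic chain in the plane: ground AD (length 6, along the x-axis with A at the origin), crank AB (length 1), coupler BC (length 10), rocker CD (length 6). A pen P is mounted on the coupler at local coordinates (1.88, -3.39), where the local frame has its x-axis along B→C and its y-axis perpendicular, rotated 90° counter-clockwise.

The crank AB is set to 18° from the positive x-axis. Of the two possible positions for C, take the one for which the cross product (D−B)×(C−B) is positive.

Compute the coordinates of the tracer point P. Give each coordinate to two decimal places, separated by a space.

4.05 -2.01

A=(0,0), D=(6.00,0)
B = A + 1.00·(cos18°, sin18°) = (0.9511, 0.3090)
|BD| = 5.0584
circle(B,10.00) ∩ circle(D,6.00): a=8.8553, h=4.6458
  candidates: C₊=(10.0736,4.4052) cross=23.500; C₋=(9.5060,-4.8691) cross=-23.500
  mode + wants cross > 0 → take C=(10.0736,4.4052) (cross=23.500)
ex = (C−B)/|BC| = (0.9123,0.4096); ey = (-0.4096,0.9123)
P = B + 1.88·ex + -3.39·ey = (4.0547,-2.0135)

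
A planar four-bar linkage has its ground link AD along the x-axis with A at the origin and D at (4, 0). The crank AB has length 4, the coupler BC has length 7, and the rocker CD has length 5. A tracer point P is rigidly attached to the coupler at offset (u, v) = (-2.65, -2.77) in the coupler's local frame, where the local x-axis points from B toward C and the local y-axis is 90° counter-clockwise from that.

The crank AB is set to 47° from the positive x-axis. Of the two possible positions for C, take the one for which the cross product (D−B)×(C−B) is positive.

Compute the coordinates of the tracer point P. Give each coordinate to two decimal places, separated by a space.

-0.88 1.62

A=(0,0), D=(4.00,0)
B = A + 4.00·(cos47°, sin47°) = (2.7280, 2.9254)
|BD| = 3.1900
circle(B,7.00) ∩ circle(D,5.00): a=5.3568, h=4.5061
  candidates: C₊=(8.9964,-0.1902) cross=14.374; C₋=(0.7316,-3.7839) cross=-14.374
  mode + wants cross > 0 → take C=(8.9964,-0.1902) (cross=14.374)
ex = (C−B)/|BC| = (0.8955,-0.4451); ey = (0.4451,0.8955)
P = B + -2.65·ex + -2.77·ey = (-0.8779,1.6244)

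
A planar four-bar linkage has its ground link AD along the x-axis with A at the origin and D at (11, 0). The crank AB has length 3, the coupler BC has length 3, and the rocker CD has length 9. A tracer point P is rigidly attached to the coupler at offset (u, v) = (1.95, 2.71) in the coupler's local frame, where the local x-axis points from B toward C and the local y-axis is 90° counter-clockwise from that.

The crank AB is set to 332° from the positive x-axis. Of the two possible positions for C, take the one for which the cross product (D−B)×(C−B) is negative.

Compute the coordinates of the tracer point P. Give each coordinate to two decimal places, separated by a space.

5.64 -2.90

A=(0,0), D=(11.00,0)
B = A + 3.00·(cos332°, sin332°) = (2.6488, -1.4084)
|BD| = 8.4691
circle(B,3.00) ∩ circle(D,9.00): a=-0.0162, h=3.0000
  candidates: C₊=(2.1340,1.5471) cross=25.407; C₋=(3.1318,-4.3693) cross=-25.407
  mode - wants cross < 0 → take C=(3.1318,-4.3693) (cross=-25.407)
ex = (C−B)/|BC| = (0.1610,-0.9870); ey = (0.9870,0.1610)
P = B + 1.95·ex + 2.71·ey = (5.6374,-2.8968)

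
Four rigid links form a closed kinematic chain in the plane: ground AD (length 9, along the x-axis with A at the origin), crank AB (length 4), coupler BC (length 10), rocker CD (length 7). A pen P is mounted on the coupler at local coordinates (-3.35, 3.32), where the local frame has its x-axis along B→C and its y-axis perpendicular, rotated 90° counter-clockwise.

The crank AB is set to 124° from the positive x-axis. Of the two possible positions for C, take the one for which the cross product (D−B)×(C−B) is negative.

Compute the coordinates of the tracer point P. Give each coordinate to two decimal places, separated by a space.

-1.60 7.99

A=(0,0), D=(9.00,0)
B = A + 4.00·(cos124°, sin124°) = (-2.2368, 3.3162)
|BD| = 11.7159
circle(B,10.00) ∩ circle(D,7.00): a=8.0345, h=5.9538
  candidates: C₊=(7.1543,6.7523) cross=69.754; C₋=(3.7839,-4.6683) cross=-69.754
  mode - wants cross < 0 → take C=(3.7839,-4.6683) (cross=-69.754)
ex = (C−B)/|BC| = (0.6021,-0.7984); ey = (0.7984,0.6021)
P = B + -3.35·ex + 3.32·ey = (-1.6029,7.9898)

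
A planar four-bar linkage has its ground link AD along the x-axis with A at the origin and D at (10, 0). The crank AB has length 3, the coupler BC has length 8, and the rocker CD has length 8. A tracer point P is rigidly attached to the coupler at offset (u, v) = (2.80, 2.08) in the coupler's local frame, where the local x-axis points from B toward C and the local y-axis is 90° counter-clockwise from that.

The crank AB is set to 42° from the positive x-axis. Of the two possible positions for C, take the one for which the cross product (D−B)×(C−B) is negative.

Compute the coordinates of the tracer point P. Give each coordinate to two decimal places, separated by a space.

A=(0,0), D=(10.00,0)
B = A + 3.00·(cos42°, sin42°) = (2.2294, 2.0074)
|BD| = 8.0257
circle(B,8.00) ∩ circle(D,8.00): a=4.0128, h=6.9208
  candidates: C₊=(7.8458,7.7045) cross=55.544; C₋=(4.3837,-5.6971) cross=-55.544
  mode - wants cross < 0 → take C=(4.3837,-5.6971) (cross=-55.544)
ex = (C−B)/|BC| = (0.2693,-0.9631); ey = (0.9631,0.2693)
P = B + 2.80·ex + 2.08·ey = (4.9866,-0.1291)

4.99 -0.13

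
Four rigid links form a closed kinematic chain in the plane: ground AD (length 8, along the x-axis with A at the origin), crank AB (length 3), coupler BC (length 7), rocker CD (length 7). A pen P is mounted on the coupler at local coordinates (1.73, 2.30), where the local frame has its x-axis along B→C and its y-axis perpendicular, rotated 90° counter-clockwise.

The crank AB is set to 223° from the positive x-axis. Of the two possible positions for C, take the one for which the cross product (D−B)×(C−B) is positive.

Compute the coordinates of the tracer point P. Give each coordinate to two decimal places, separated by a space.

A=(0,0), D=(8.00,0)
B = A + 3.00·(cos223°, sin223°) = (-2.1941, -2.0460)
|BD| = 10.3974
circle(B,7.00) ∩ circle(D,7.00): a=5.1987, h=4.6876
  candidates: C₊=(1.9805,3.5730) cross=48.739; C₋=(3.8254,-5.6190) cross=-48.739
  mode + wants cross > 0 → take C=(1.9805,3.5730) (cross=48.739)
ex = (C−B)/|BC| = (0.5964,0.8027); ey = (-0.8027,0.5964)
P = B + 1.73·ex + 2.30·ey = (-3.0086,0.7143)

-3.01 0.71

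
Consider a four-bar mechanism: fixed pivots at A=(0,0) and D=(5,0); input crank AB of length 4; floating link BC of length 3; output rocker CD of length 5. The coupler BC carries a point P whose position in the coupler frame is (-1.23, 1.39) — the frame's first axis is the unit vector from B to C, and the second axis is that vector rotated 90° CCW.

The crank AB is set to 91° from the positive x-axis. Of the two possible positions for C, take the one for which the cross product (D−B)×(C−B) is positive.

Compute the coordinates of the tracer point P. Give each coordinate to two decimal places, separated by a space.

-1.53 5.15

A=(0,0), D=(5.00,0)
B = A + 4.00·(cos91°, sin91°) = (-0.0698, 3.9994)
|BD| = 6.4574
circle(B,3.00) ∩ circle(D,5.00): a=1.9898, h=2.2451
  candidates: C₊=(2.8829,4.5297) cross=14.498; C₋=(0.1019,1.0043) cross=-14.498
  mode + wants cross > 0 → take C=(2.8829,4.5297) (cross=14.498)
ex = (C−B)/|BC| = (0.9843,0.1768); ey = (-0.1768,0.9843)
P = B + -1.23·ex + 1.39·ey = (-1.5261,5.1501)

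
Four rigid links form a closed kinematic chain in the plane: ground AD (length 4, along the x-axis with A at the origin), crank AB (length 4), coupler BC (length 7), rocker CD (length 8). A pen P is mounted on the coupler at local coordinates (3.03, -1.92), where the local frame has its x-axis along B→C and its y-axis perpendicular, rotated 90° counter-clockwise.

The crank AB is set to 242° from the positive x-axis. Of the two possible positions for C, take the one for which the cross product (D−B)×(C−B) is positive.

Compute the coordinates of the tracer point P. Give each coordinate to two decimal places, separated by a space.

-0.60 -0.18

A=(0,0), D=(4.00,0)
B = A + 4.00·(cos242°, sin242°) = (-1.8779, -3.5318)
|BD| = 6.8573
circle(B,7.00) ∩ circle(D,8.00): a=2.3350, h=6.5991
  candidates: C₊=(-3.2752,3.3273) cross=45.252; C₋=(3.5223,-7.9857) cross=-45.252
  mode + wants cross > 0 → take C=(-3.2752,3.3273) (cross=45.252)
ex = (C−B)/|BC| = (-0.1996,0.9799); ey = (-0.9799,-0.1996)
P = B + 3.03·ex + -1.92·ey = (-0.6014,-0.1795)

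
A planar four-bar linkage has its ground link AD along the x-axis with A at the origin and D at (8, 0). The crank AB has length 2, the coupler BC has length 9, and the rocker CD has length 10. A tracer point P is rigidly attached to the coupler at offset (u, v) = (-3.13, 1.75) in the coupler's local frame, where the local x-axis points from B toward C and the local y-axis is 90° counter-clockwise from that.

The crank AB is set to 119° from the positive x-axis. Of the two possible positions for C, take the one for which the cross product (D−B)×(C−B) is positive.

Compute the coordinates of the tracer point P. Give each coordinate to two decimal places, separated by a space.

A=(0,0), D=(8.00,0)
B = A + 2.00·(cos119°, sin119°) = (-0.9696, 1.7492)
|BD| = 9.1386
circle(B,9.00) ∩ circle(D,10.00): a=3.5298, h=8.2789
  candidates: C₊=(4.0796,9.1995) cross=75.658; C₋=(0.9102,-7.0523) cross=-75.658
  mode + wants cross > 0 → take C=(4.0796,9.1995) (cross=75.658)
ex = (C−B)/|BC| = (0.5610,0.8278); ey = (-0.8278,0.5610)
P = B + -3.13·ex + 1.75·ey = (-4.1743,0.1400)

-4.17 0.14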